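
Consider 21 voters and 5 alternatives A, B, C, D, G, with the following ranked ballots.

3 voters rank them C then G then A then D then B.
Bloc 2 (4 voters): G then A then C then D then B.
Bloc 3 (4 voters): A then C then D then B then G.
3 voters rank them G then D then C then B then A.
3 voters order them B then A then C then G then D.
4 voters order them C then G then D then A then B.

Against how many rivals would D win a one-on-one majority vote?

D against each rival (21 voters):
D vs A: A, 14–7.
D vs B: D is ranked higher on 3+4+4+3+4 = 18 ballots, B on 3. D wins 18–3.
D vs C: C, 18–3.
D–G: G 17–4.
D beats B; loses to A, C, G — 1 pairwise win.

1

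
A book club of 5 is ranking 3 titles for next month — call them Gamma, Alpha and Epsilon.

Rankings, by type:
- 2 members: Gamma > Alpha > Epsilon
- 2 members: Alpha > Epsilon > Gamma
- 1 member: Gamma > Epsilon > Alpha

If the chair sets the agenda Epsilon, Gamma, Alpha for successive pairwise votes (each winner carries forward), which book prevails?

Gamma

Round 1: Epsilon vs Gamma — 2–3, Gamma advances.
Round 2: Gamma vs Alpha — 3–2, Gamma advances.
The agenda winner is Gamma.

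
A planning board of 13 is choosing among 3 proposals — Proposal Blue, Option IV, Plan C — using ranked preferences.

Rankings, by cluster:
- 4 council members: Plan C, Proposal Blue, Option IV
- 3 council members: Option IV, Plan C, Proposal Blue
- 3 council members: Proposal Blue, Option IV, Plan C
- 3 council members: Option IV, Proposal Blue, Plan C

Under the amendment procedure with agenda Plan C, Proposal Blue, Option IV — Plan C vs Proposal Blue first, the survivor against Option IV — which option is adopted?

Round 1: Plan C vs Proposal Blue — 7–6, Plan C advances.
Round 2: Plan C vs Option IV — 4–9, Option IV advances.
Option IV survives the agenda.

Option IV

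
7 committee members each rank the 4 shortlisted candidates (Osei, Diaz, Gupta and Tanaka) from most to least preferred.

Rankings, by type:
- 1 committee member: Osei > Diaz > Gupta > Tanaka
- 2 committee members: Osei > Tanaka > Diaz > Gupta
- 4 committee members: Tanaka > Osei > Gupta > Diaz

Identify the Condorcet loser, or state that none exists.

Diaz

Pairwise majorities:
Osei vs Diaz: Osei, 7–0.
Osei vs Gupta: Osei wins 7–0.
Osei–Tanaka: Tanaka 4–3.
Diaz vs Gupta: Gupta, 4–3.
Diaz–Tanaka: Tanaka 6–1.
Gupta vs Tanaka: Tanaka, 6–1.
Only Diaz has no wins; Diaz is the Condorcet loser.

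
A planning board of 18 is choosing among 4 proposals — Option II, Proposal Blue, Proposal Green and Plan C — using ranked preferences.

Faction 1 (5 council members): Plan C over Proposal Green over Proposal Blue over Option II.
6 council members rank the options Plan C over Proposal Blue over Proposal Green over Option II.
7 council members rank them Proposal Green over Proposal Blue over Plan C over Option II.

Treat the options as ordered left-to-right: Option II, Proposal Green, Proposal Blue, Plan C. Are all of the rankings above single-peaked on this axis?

Axis positions: Option II=1, Proposal Green=2, Proposal Blue=3, Plan C=4.
Faction 1: ranking walks positions 4-2-3-1; Proposal Green is ranked above Proposal Blue even though Proposal Blue lies between Proposal Green and the peak Plan C on the axis — preferences dip and rise again. Not single-peaked.
Faction 2 (peak Plan C at position 4): ranking walks positions 4-3-2-1, expanding outward from the peak — single-peaked.
Faction 3 (peak Proposal Green at position 2): ranking walks positions 2-3-4-1, expanding outward from the peak — single-peaked.
Faction 1 violates single-peakedness, so the profile is not single-peaked on this axis.

no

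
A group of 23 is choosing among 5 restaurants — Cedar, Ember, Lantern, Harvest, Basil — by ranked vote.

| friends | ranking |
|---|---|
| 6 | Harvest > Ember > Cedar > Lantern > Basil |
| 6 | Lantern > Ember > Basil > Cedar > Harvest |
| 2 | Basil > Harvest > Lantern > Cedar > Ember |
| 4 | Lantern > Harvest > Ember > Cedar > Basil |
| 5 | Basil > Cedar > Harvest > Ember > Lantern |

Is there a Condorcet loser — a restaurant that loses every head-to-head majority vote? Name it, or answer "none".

Cedar

Pairwise majorities:
Cedar–Ember: Ember 16–7.
Cedar vs Lantern: Lantern wins 12–11.
Cedar–Harvest: Harvest 12–11.
Cedar vs Basil: Basil wins 13–10.
Ember–Lantern: Lantern 12–11.
Ember vs Harvest: Ember preferred on 6 ballots; Harvest wins 17–6.
Ember vs Basil: 16 to 7, Ember.
Lantern vs Harvest: 10 to 13, Harvest.
Lantern–Basil: Lantern 16–7.
Harvest vs Basil: Basil, 13–10.
Cedar is beaten in every head-to-head and is the Condorcet loser.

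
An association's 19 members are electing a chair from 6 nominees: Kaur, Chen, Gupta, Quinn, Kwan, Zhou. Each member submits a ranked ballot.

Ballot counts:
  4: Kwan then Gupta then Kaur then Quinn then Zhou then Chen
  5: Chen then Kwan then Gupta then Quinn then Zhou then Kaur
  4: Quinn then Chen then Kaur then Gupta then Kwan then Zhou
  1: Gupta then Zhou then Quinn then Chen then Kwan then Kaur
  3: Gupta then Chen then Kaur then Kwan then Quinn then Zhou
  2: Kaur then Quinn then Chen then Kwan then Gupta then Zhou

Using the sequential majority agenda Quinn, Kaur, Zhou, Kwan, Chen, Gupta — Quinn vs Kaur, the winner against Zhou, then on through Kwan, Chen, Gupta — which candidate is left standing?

Chen

Round 1: Quinn vs Kaur — 10–9, Quinn advances.
Round 2: Quinn vs Zhou — 18–1, Quinn advances.
Round 3: Quinn vs Kwan — 7–12, Kwan advances.
Round 4: Kwan vs Chen — 4–15, Chen advances.
Round 5: Chen vs Gupta — 11–8, Chen advances.
The agenda winner is Chen.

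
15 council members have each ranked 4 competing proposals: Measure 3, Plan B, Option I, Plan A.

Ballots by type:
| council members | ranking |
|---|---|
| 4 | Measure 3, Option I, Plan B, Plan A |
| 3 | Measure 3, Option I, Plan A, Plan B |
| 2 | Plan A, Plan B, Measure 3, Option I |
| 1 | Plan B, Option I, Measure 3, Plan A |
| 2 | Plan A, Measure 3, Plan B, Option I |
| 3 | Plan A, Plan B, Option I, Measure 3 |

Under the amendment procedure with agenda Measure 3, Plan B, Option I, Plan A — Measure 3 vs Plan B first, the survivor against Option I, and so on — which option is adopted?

Round 1: Measure 3 vs Plan B — 9–6, Measure 3 advances.
Round 2: Measure 3 vs Option I — 11–4, Measure 3 advances.
Round 3: Measure 3 vs Plan A — 8–7, Measure 3 advances.
The agenda winner is Measure 3.

Measure 3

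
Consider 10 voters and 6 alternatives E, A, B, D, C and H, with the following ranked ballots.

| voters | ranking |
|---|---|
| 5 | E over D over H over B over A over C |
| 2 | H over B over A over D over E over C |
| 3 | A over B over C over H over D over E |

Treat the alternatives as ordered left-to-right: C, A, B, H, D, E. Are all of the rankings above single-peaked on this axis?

Axis positions: C=1, A=2, B=3, H=4, D=5, E=6.
Type 1 (peak E at position 6): ranking walks positions 6-5-4-3-2-1, expanding outward from the peak — single-peaked.
Type 2 (peak H at position 4): ranking walks positions 4-3-2-5-6-1, expanding outward from the peak — single-peaked.
Type 3 (peak A at position 2): ranking walks positions 2-3-1-4-5-6, expanding outward from the peak — single-peaked.
Every ranking is single-peaked on this axis.

yes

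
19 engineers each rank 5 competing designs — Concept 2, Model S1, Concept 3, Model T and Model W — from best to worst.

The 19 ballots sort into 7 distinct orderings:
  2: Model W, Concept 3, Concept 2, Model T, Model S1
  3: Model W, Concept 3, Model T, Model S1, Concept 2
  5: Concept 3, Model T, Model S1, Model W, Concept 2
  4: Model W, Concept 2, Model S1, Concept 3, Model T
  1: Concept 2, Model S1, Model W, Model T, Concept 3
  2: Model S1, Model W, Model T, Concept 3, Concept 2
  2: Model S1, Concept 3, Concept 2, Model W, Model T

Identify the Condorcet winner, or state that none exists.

Check each pair by majority over 19 ballots:
Concept 2 vs Model S1: Concept 2 preferred on 2+4+1 = 7 ballots; Model S1 wins 12–7.
Concept 2 vs Concept 3: Concept 3, 14–5.
Concept 2 vs Model T: Concept 2 is ranked higher on 2+4+1+2 = 9 ballots, Model T on 10. Model T wins 10–9.
Concept 2 vs Model W: 1+2 = 3 for Concept 2, 16 for Model W — Model W by 16–3.
Model S1 vs Concept 3: Concept 3, 10–9.
Model S1 vs Model T: 4+1+2+2 = 9 for Model S1, 10 for Model T — Model T by 10–9.
Model S1 vs Model W: 10 to 9, Model S1.
Concept 3 vs Model T: Concept 3 wins 16–3.
Concept 3 vs Model W: 7 to 12, Model W.
Model T vs Model W: Model W wins 14–5.
No design is unbeaten: Concept 2 loses to Model S1; Model S1 loses to Concept 3; Concept 3 loses to Model W; Model T loses to Concept 3; Model W loses to Model S1. In particular Model S1 beats Model W beats Concept 3 beats Model S1 is a majority cycle — no Condorcet winner exists.

none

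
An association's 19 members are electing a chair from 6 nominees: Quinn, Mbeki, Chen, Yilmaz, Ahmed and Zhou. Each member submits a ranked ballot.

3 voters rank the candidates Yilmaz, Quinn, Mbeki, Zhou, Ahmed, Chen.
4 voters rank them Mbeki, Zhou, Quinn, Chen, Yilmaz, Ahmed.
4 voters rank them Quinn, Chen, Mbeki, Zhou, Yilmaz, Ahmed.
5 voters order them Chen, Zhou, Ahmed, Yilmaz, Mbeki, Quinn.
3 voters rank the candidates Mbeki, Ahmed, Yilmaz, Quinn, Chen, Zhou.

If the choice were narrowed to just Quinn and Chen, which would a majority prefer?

Quinn

Ballots ranking Quinn above Chen: 3 + 4 + 4 + 3 = 14.
Ballots ranking Chen above Quinn: 19 − 14 = 5.
Quinn wins the head-to-head 14–5.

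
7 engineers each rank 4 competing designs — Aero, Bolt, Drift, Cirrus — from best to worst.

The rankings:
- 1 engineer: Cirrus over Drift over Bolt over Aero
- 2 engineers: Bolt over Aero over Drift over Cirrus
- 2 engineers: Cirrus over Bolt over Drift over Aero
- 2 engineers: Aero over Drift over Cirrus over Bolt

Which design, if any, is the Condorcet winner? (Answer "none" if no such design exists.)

none

Check each pair by majority over 7 ballots:
Aero–Bolt: Bolt 5–2.
Aero vs Drift: Aero, 4–3.
Aero vs Cirrus: Aero is ranked higher on 2+2 = 4 ballots, Cirrus on 3. Aero wins 4–3.
Bolt vs Drift: Bolt preferred on 2+2 = 4 ballots; Bolt wins 4–3.
Bolt vs Cirrus: Cirrus wins 5–2.
Drift vs Cirrus: Drift wins 4–3.
No design is unbeaten: Aero loses to Bolt; Bolt loses to Cirrus; Drift loses to Aero; Cirrus loses to Aero. In particular Aero beats Cirrus beats Bolt beats Aero is a majority cycle — no Condorcet winner exists.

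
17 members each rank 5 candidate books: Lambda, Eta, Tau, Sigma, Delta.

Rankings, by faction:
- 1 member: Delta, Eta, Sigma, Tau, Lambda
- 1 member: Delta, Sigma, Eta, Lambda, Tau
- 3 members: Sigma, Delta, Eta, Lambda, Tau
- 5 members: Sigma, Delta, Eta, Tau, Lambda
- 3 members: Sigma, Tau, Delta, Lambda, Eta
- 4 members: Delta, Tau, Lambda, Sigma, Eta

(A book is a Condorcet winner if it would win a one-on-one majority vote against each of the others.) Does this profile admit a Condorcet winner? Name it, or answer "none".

Check each pair by majority over 17 ballots:
Lambda vs Eta: Eta, 10–7.
Lambda–Tau: Tau 13–4.
Lambda–Sigma: Sigma 13–4.
Lambda–Delta: Delta 17–0.
Eta vs Tau: Eta wins 10–7.
Eta vs Sigma: Sigma, 16–1.
Eta vs Delta: Delta wins 17–0.
Tau vs Sigma: Sigma wins 13–4.
Tau–Delta: Delta 14–3.
Sigma vs Delta: Sigma wins 11–6.
Only Sigma has no losses; Sigma is the Condorcet winner.

Sigma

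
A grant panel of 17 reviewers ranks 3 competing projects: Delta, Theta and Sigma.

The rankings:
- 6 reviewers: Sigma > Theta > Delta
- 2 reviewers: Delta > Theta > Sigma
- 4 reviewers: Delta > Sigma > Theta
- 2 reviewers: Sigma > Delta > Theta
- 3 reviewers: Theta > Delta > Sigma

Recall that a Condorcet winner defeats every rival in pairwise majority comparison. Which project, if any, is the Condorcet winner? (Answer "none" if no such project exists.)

none

Check each pair by majority over 17 ballots:
Delta vs Theta: Theta wins 9–8.
Delta vs Sigma: Delta, 9–8.
Theta vs Sigma: Sigma wins 12–5.
Every project loses at least once (Delta loses to Theta; Theta loses to Sigma; Sigma loses to Delta). The majority relation contains the cycle Delta beats Sigma beats Theta beats Delta, so there is no Condorcet winner.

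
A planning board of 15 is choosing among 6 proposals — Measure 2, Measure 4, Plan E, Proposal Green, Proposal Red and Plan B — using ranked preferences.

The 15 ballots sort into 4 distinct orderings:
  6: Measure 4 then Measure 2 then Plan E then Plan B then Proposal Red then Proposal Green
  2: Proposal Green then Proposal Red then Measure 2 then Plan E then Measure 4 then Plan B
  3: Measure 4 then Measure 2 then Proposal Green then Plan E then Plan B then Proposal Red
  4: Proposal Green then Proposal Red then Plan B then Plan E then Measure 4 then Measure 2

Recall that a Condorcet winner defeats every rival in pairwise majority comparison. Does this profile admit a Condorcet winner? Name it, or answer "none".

Measure 4

Head-to-head results (15 council members):
Measure 2 vs Measure 4: Measure 4, 13–2.
Measure 2 vs Plan E: Measure 2, 11–4.
Measure 2–Proposal Green: Measure 2 9–6.
Measure 2–Proposal Red: Measure 2 9–6.
Measure 2 vs Plan B: Measure 2 wins 11–4.
Measure 4–Plan E: Measure 4 9–6.
Measure 4 vs Proposal Green: Measure 4, 9–6.
Measure 4–Proposal Red: Measure 4 9–6.
Measure 4 vs Plan B: Measure 4, 11–4.
Plan E vs Proposal Green: Proposal Green, 9–6.
Plan E vs Proposal Red: Plan E, 9–6.
Plan E vs Plan B: Plan E wins 11–4.
Proposal Green vs Proposal Red: Proposal Green, 9–6.
Proposal Green vs Plan B: Proposal Green, 9–6.
Proposal Red vs Plan B: Plan B wins 9–6.
Measure 4 wins every pairwise contest, so Measure 4 is the Condorcet winner.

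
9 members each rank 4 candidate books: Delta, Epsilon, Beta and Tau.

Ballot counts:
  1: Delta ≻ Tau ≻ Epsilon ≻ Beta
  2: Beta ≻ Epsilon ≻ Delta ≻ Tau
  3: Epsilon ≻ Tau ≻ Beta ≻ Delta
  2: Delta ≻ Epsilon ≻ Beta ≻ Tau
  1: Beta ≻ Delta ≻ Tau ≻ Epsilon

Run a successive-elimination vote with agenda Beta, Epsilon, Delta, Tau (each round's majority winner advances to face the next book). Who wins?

Round 1: Beta vs Epsilon — 3–6, Epsilon advances.
Round 2: Epsilon vs Delta — 5–4, Epsilon advances.
Round 3: Epsilon vs Tau — 7–2, Epsilon advances.
The agenda winner is Epsilon.

Epsilon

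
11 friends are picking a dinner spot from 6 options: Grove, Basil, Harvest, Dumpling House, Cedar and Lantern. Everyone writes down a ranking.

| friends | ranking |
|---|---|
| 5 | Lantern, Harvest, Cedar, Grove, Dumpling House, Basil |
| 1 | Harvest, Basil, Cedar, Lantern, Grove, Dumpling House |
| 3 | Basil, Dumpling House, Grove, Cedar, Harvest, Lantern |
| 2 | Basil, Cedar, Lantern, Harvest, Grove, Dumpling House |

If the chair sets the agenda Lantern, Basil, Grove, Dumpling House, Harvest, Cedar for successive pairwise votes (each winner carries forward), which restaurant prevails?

Harvest

Round 1: Lantern vs Basil — 5–6, Basil advances.
Round 2: Basil vs Grove — 6–5, Basil advances.
Round 3: Basil vs Dumpling House — 6–5, Basil advances.
Round 4: Basil vs Harvest — 5–6, Harvest advances.
Round 5: Harvest vs Cedar — 6–5, Harvest advances.
The agenda winner is Harvest.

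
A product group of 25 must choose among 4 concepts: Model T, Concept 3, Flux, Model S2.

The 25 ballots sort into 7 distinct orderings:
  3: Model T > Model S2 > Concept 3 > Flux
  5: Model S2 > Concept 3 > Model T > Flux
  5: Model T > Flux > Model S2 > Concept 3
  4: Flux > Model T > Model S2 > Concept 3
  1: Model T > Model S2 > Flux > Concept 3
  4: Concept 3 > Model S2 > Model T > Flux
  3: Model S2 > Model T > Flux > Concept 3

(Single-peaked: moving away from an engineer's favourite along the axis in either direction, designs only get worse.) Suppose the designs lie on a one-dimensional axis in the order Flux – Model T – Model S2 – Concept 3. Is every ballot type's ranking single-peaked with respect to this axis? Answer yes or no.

Axis positions: Flux=1, Model T=2, Model S2=3, Concept 3=4.
Ballot type 1 (peak Model T at position 2): ranking walks positions 2-3-4-1, expanding outward from the peak — single-peaked.
Ballot type 2 (peak Model S2 at position 3): ranking walks positions 3-4-2-1, expanding outward from the peak — single-peaked.
Ballot type 3 (peak Model T at position 2): ranking walks positions 2-1-3-4, expanding outward from the peak — single-peaked.
Ballot type 4 (peak Flux at position 1): ranking walks positions 1-2-3-4, expanding outward from the peak — single-peaked.
Ballot type 5 (peak Model T at position 2): ranking walks positions 2-3-1-4, expanding outward from the peak — single-peaked.
Ballot type 6 (peak Concept 3 at position 4): ranking walks positions 4-3-2-1, expanding outward from the peak — single-peaked.
Ballot type 7 (peak Model S2 at position 3): ranking walks positions 3-2-1-4, expanding outward from the peak — single-peaked.
Every ranking is single-peaked on this axis.

yes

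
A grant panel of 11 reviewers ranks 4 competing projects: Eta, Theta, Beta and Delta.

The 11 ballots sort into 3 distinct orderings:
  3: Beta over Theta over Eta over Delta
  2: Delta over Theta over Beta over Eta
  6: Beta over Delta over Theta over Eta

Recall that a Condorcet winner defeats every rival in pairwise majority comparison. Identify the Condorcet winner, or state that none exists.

Pairwise majorities:
Eta vs Theta: Theta wins 11–0.
Eta vs Beta: Beta, 11–0.
Eta vs Delta: Delta, 8–3.
Theta vs Beta: Beta wins 9–2.
Theta–Delta: Delta 8–3.
Beta vs Delta: Beta wins 9–2.
Beta wins every pairwise contest, so Beta is the Condorcet winner.

Beta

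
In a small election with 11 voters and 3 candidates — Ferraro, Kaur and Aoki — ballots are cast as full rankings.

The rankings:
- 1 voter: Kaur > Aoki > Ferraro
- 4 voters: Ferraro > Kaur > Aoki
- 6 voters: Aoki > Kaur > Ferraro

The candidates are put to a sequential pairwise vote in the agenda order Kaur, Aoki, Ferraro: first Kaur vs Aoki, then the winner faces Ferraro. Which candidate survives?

Aoki

Round 1: Kaur vs Aoki — 5–6, Aoki advances.
Round 2: Aoki vs Ferraro — 7–4, Aoki advances.
The agenda winner is Aoki.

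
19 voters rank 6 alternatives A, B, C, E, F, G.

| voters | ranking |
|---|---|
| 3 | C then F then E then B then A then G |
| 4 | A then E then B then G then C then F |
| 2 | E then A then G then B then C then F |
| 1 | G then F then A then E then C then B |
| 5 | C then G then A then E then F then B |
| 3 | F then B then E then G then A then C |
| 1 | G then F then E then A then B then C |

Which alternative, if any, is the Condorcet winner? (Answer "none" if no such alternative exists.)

Pairwise majorities:
A vs B: A preferred on 4+2+1+5+1 = 13 ballots; A wins 13–6.
A vs C: A is ranked higher on 4+2+1+3+1 = 11 ballots, C on 8. A wins 11–8.
A vs E: 10 to 9, A.
A vs F: 4+2+5 = 11 for A, 8 for F — A by 11–8.
A vs G: 3+4+2 = 9 for A, 10 for G — G by 10–9.
B vs C: B preferred on 4+2+3+1 = 10 ballots; B wins 10–9.
B vs E: B is ranked higher on 3 ballots, E on 16. E wins 16–3.
B vs F: B is ranked higher on 4+2 = 6 ballots, F on 13. F wins 13–6.
B vs G: B is ranked higher on 3+4+3 = 10 ballots, G on 9. B wins 10–9.
C vs E: 3+5 = 8 for C, 11 for E — E by 11–8.
C vs F: C is ranked higher on 3+4+2+5 = 14 ballots, F on 5. C wins 14–5.
C vs G: C preferred on 3+5 = 8 ballots; G wins 11–8.
E vs F: E preferred on 4+2+5 = 11 ballots; E wins 11–8.
E vs G: 3+4+2+3 = 12 for E, 7 for G — E by 12–7.
F vs G: F is ranked higher on 3+3 = 6 ballots, G on 13. G wins 13–6.
Every alternative loses at least once (A loses to G; B loses to A; C loses to A; E loses to A; F loses to A; G loses to B). The majority relation contains the cycle A > B > G > A, so there is no Condorcet winner.

none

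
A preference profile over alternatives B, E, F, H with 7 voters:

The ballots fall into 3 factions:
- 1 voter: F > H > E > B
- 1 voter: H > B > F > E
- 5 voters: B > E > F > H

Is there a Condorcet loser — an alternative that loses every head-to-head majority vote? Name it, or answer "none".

Pairwise majorities:
B vs E: 6 to 1, B.
B vs F: B wins 6–1.
B vs H: 5 for B, 2 for H — B by 5–2.
E vs F: 5 for E, 2 for F — E by 5–2.
E vs H: 5 to 2, E.
F vs H: F wins 6–1.
H loses to every other alternative — it is the Condorcet loser.

H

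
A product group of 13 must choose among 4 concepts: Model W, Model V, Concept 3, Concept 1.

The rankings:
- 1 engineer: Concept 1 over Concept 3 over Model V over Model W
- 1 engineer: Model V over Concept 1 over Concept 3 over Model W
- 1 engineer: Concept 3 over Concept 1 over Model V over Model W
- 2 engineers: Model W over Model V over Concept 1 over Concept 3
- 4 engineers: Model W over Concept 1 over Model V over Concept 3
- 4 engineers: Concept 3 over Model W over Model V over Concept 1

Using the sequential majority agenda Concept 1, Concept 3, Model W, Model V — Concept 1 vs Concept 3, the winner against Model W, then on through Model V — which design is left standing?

Model W

Round 1: Concept 1 vs Concept 3 — 8–5, Concept 1 advances.
Round 2: Concept 1 vs Model W — 3–10, Model W advances.
Round 3: Model W vs Model V — 10–3, Model W advances.
Model W survives the agenda.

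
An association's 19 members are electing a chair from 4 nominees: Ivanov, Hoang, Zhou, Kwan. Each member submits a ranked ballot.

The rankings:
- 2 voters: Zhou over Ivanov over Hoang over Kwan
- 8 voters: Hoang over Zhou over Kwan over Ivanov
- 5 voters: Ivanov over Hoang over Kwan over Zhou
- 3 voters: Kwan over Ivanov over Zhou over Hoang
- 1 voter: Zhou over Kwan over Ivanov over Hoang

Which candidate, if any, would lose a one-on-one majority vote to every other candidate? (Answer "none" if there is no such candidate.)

Head-to-head results (19 voters):
Ivanov–Hoang: Ivanov 11–8.
Ivanov vs Zhou: Ivanov preferred on 5+3 = 8 ballots; Zhou wins 11–8.
Ivanov vs Kwan: 7 to 12, Kwan.
Hoang vs Zhou: Hoang preferred on 8+5 = 13 ballots; Hoang wins 13–6.
Hoang vs Kwan: 2+8+5 = 15 for Hoang, 4 for Kwan — Hoang by 15–4.
Zhou vs Kwan: Zhou preferred on 2+8+1 = 11 ballots; Zhou wins 11–8.
Each candidate has at least one pairwise win (Ivanov beats Hoang; Hoang beats Zhou; Zhou beats Ivanov; Kwan beats Ivanov) — no Condorcet loser.

none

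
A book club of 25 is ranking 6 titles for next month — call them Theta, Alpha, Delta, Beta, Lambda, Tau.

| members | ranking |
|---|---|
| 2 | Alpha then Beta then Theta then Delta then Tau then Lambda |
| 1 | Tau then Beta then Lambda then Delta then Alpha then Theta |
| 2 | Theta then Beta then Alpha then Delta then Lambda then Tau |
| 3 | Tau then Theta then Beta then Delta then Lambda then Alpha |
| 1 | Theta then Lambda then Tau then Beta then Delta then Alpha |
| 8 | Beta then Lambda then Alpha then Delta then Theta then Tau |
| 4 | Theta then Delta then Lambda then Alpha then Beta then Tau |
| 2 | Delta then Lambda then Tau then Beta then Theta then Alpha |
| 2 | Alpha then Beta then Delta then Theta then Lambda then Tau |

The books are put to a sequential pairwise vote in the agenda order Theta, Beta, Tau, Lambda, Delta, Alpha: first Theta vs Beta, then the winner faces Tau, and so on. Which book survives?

Beta

Round 1: Theta vs Beta — 10–15, Beta advances.
Round 2: Beta vs Tau — 18–7, Beta advances.
Round 3: Beta vs Lambda — 18–7, Beta advances.
Round 4: Beta vs Delta — 19–6, Beta advances.
Round 5: Beta vs Alpha — 17–8, Beta advances.
Beta survives the agenda.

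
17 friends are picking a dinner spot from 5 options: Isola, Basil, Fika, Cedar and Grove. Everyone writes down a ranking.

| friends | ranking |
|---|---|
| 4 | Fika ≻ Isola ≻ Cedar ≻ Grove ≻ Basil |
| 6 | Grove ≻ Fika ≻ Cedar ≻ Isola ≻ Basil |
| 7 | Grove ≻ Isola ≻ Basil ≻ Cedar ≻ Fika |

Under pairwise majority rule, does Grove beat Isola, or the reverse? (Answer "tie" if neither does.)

Ballots ranking Grove above Isola: 6 + 7 = 13.
Ballots ranking Isola above Grove: 17 − 13 = 4.
Grove wins the head-to-head 13–4.

Grove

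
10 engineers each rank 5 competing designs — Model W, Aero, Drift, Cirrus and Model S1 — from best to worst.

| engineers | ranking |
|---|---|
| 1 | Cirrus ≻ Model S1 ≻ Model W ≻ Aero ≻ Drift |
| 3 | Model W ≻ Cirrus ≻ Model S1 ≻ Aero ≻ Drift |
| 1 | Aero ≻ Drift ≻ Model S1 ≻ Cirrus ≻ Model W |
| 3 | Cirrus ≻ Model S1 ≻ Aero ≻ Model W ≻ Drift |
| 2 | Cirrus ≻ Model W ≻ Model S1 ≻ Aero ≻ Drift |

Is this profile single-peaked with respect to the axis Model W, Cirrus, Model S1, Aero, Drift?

yes

Axis positions: Model W=1, Cirrus=2, Model S1=3, Aero=4, Drift=5.
Type 1 (peak Cirrus at position 2): ranking walks positions 2-3-1-4-5, expanding outward from the peak — single-peaked.
Type 2 (peak Model W at position 1): ranking walks positions 1-2-3-4-5, expanding outward from the peak — single-peaked.
Type 3 (peak Aero at position 4): ranking walks positions 4-5-3-2-1, expanding outward from the peak — single-peaked.
Type 4 (peak Cirrus at position 2): ranking walks positions 2-3-4-1-5, expanding outward from the peak — single-peaked.
Type 5 (peak Cirrus at position 2): ranking walks positions 2-1-3-4-5, expanding outward from the peak — single-peaked.
Every ranking is single-peaked on this axis.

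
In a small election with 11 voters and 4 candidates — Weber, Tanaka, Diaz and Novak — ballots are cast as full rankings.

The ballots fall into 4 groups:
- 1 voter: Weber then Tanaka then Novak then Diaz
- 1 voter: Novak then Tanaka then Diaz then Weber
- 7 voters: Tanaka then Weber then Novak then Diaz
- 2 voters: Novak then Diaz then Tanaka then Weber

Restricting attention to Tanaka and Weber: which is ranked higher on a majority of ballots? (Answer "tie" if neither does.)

Tanaka

Ballots ranking Tanaka above Weber: 1 + 7 + 2 = 10.
Ballots ranking Weber above Tanaka: 11 − 10 = 1.
Tanaka wins the head-to-head 10–1.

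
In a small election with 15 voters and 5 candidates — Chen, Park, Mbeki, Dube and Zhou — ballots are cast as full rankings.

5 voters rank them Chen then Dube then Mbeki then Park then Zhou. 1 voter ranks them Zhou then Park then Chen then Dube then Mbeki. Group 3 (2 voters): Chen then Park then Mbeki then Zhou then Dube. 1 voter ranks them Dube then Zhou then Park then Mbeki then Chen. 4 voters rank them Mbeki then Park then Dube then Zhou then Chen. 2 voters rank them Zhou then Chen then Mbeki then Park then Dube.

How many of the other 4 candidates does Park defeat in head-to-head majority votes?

2

Park against each rival (15 voters):
Park–Chen: Chen 9–6.
Park–Mbeki: Mbeki 11–4.
Park vs Dube: Park preferred on 1+2+4+2 = 9 ballots; Park wins 9–6.
Park vs Zhou: Park is ranked higher on 5+2+4 = 11 ballots, Zhou on 4. Park wins 11–4.
Park beats Dube, Zhou; loses to Chen, Mbeki — 2 pairwise wins.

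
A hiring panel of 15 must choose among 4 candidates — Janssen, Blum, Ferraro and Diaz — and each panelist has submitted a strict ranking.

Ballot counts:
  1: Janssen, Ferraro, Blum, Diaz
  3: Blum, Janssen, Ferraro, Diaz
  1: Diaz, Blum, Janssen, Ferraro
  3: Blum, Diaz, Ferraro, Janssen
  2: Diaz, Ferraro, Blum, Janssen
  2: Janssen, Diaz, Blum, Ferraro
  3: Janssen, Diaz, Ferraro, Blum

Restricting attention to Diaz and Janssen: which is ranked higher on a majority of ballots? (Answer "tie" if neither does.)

Ballots ranking Diaz above Janssen: 1 + 3 + 2 = 6.
Ballots ranking Janssen above Diaz: 15 − 6 = 9.
Janssen wins the head-to-head 9–6.

Janssen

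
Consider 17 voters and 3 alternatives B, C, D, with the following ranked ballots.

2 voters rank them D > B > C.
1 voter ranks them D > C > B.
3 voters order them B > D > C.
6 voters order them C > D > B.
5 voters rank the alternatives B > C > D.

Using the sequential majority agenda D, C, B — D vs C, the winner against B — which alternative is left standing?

B

Round 1: D vs C — 6–11, C advances.
Round 2: C vs B — 7–10, B advances.
The agenda winner is B.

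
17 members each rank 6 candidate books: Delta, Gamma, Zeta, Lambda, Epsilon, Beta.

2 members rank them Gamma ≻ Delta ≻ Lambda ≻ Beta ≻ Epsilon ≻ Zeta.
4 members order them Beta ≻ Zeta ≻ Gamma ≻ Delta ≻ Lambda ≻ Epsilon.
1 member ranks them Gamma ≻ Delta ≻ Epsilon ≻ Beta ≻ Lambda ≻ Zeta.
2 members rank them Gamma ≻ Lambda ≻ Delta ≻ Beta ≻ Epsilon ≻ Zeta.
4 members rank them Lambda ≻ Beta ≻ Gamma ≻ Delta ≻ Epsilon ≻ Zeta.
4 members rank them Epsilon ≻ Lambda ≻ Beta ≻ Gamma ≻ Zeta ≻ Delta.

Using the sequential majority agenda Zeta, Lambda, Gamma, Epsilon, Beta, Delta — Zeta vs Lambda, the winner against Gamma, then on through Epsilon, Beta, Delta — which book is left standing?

Round 1: Zeta vs Lambda — 4–13, Lambda advances.
Round 2: Lambda vs Gamma — 8–9, Gamma advances.
Round 3: Gamma vs Epsilon — 13–4, Gamma advances.
Round 4: Gamma vs Beta — 5–12, Beta advances.
Round 5: Beta vs Delta — 12–5, Beta advances.
Beta survives the agenda.

Beta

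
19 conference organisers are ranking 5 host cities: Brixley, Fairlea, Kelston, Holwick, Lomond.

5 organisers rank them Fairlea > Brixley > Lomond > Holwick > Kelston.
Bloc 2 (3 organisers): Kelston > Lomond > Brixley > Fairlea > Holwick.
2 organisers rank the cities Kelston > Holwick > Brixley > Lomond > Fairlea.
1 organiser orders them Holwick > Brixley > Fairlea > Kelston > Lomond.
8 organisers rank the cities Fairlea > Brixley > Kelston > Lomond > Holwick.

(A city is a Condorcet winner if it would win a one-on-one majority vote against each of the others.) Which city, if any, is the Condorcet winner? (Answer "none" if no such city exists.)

Fairlea

Check each pair by majority over 19 ballots:
Brixley vs Fairlea: Fairlea wins 13–6.
Brixley vs Kelston: Brixley wins 14–5.
Brixley vs Holwick: Brixley, 16–3.
Brixley–Lomond: Brixley 16–3.
Fairlea vs Kelston: Fairlea, 14–5.
Fairlea vs Holwick: Fairlea, 16–3.
Fairlea vs Lomond: Fairlea wins 14–5.
Kelston vs Holwick: Kelston, 13–6.
Kelston–Lomond: Kelston 14–5.
Holwick vs Lomond: Lomond, 16–3.
Fairlea defeats every rival head-to-head and is the Condorcet winner.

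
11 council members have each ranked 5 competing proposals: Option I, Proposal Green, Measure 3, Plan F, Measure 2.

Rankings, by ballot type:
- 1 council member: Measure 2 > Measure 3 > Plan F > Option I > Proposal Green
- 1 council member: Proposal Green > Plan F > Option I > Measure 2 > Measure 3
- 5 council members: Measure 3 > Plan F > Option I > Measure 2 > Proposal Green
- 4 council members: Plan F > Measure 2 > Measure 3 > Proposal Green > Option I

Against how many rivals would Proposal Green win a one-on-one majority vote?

0

Proposal Green against each rival (11 council members):
Proposal Green vs Option I: 1+4 = 5 for Proposal Green, 6 for Option I — Option I by 6–5.
Proposal Green vs Measure 3: Measure 3, 10–1.
Proposal Green vs Plan F: Plan F, 10–1.
Proposal Green vs Measure 2: Measure 2 wins 10–1.
Proposal Green beats no one; loses to Option I, Measure 3, Plan F, Measure 2 — 0 pairwise wins.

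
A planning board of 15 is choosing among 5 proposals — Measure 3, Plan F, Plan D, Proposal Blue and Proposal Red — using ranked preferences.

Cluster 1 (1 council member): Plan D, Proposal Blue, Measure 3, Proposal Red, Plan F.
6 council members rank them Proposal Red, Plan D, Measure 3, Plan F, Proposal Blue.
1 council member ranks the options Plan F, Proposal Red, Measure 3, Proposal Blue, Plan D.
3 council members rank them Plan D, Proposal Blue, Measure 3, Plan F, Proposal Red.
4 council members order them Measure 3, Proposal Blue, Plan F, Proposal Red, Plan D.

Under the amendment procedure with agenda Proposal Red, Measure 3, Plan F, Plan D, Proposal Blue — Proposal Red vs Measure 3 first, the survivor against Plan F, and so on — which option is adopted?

Plan D

Round 1: Proposal Red vs Measure 3 — 7–8, Measure 3 advances.
Round 2: Measure 3 vs Plan F — 14–1, Measure 3 advances.
Round 3: Measure 3 vs Plan D — 5–10, Plan D advances.
Round 4: Plan D vs Proposal Blue — 10–5, Plan D advances.
Plan D survives the agenda.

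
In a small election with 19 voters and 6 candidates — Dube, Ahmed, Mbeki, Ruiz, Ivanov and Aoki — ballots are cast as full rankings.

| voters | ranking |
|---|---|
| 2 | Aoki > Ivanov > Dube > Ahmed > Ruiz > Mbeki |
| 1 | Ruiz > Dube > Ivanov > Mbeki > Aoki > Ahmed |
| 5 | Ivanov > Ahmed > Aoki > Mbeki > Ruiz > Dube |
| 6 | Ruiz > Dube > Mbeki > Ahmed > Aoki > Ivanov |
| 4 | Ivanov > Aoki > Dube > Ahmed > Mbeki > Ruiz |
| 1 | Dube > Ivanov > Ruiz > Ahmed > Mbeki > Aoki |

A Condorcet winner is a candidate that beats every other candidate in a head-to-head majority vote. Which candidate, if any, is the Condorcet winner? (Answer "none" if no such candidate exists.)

Pairwise majorities:
Dube vs Ahmed: 2+1+6+4+1 = 14 for Dube, 5 for Ahmed — Dube by 14–5.
Dube vs Mbeki: 14 to 5, Dube.
Dube vs Ruiz: 2+4+1 = 7 for Dube, 12 for Ruiz — Ruiz by 12–7.
Dube vs Ivanov: 1+6+1 = 8 for Dube, 11 for Ivanov — Ivanov by 11–8.
Dube vs Aoki: 1+6+1 = 8 for Dube, 11 for Aoki — Aoki by 11–8.
Ahmed vs Mbeki: 12 to 7, Ahmed.
Ahmed vs Ruiz: 11 to 8, Ahmed.
Ahmed vs Ivanov: 6 for Ahmed, 13 for Ivanov — Ivanov by 13–6.
Ahmed vs Aoki: Ahmed is ranked higher on 5+6+1 = 12 ballots, Aoki on 7. Ahmed wins 12–7.
Mbeki vs Ruiz: Mbeki preferred on 5+4 = 9 ballots; Ruiz wins 10–9.
Mbeki vs Ivanov: 6 to 13, Ivanov.
Mbeki vs Aoki: Mbeki is ranked higher on 1+6+1 = 8 ballots, Aoki on 11. Aoki wins 11–8.
Ruiz vs Ivanov: 1+6 = 7 for Ruiz, 12 for Ivanov — Ivanov by 12–7.
Ruiz vs Aoki: Ruiz preferred on 1+6+1 = 8 ballots; Aoki wins 11–8.
Ivanov vs Aoki: 1+5+4+1 = 11 for Ivanov, 8 for Aoki — Ivanov by 11–8.
Ivanov defeats every rival head-to-head and is the Condorcet winner.

Ivanov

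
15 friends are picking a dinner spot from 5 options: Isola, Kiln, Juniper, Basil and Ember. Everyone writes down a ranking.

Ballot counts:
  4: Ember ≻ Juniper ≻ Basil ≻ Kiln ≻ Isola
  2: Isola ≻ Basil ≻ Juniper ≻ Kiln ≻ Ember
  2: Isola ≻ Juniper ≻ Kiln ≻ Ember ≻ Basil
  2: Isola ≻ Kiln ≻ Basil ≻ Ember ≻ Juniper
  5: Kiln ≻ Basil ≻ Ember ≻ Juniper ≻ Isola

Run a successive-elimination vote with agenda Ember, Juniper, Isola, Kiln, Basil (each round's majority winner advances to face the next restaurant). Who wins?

Round 1: Ember vs Juniper — 11–4, Ember advances.
Round 2: Ember vs Isola — 9–6, Ember advances.
Round 3: Ember vs Kiln — 4–11, Kiln advances.
Round 4: Kiln vs Basil — 9–6, Kiln advances.
The agenda winner is Kiln.

Kiln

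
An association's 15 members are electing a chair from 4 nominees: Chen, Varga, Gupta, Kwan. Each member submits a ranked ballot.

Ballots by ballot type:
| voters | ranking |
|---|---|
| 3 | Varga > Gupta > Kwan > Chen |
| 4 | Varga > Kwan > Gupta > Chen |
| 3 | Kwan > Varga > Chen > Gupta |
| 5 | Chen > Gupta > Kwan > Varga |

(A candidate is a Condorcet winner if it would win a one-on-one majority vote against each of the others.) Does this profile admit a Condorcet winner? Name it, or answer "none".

Pairwise majorities:
Chen vs Varga: Chen is ranked higher on 5 ballots, Varga on 10. Varga wins 10–5.
Chen vs Gupta: Chen preferred on 3+5 = 8 ballots; Chen wins 8–7.
Chen vs Kwan: Chen preferred on 5 ballots; Kwan wins 10–5.
Varga vs Gupta: Varga preferred on 3+4+3 = 10 ballots; Varga wins 10–5.
Varga vs Kwan: 7 to 8, Kwan.
Gupta vs Kwan: Gupta preferred on 3+5 = 8 ballots; Gupta wins 8–7.
Every candidate loses at least once (Chen loses to Varga; Varga loses to Kwan; Gupta loses to Chen; Kwan loses to Gupta). The majority relation contains the cycle Chen → Gupta → Kwan → Chen, so there is no Condorcet winner.

none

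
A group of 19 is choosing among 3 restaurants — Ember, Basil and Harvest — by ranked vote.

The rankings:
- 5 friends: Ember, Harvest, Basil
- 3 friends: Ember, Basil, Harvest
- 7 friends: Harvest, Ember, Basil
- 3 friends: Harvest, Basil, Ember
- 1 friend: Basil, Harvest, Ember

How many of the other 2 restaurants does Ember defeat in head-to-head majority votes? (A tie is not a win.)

Ember against each rival (19 friends):
Ember–Basil: Ember 15–4.
Ember vs Harvest: Ember is ranked higher on 5+3 = 8 ballots, Harvest on 11. Harvest wins 11–8.
Ember beats Basil; loses to Harvest — 1 pairwise win.

1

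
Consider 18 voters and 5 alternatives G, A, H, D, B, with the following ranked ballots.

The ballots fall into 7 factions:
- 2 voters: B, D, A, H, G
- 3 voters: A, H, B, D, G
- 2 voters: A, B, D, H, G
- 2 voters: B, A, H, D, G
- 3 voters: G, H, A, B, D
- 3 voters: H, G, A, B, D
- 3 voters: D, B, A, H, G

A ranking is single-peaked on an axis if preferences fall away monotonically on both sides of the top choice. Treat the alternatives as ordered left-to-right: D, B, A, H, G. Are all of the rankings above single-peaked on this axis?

yes

Axis positions: D=1, B=2, A=3, H=4, G=5.
Faction 1 (peak B at position 2): ranking walks positions 2-1-3-4-5, expanding outward from the peak — single-peaked.
Faction 2 (peak A at position 3): ranking walks positions 3-4-2-1-5, expanding outward from the peak — single-peaked.
Faction 3 (peak A at position 3): ranking walks positions 3-2-1-4-5, expanding outward from the peak — single-peaked.
Faction 4 (peak B at position 2): ranking walks positions 2-3-4-1-5, expanding outward from the peak — single-peaked.
Faction 5 (peak G at position 5): ranking walks positions 5-4-3-2-1, expanding outward from the peak — single-peaked.
Faction 6 (peak H at position 4): ranking walks positions 4-5-3-2-1, expanding outward from the peak — single-peaked.
Faction 7 (peak D at position 1): ranking walks positions 1-2-3-4-5, expanding outward from the peak — single-peaked.
Every ranking is single-peaked on this axis.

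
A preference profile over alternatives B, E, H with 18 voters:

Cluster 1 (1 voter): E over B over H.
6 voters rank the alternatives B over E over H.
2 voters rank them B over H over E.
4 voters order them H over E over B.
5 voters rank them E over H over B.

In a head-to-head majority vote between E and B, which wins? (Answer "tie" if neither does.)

Ballots ranking E above B: 1 + 4 + 5 = 10.
Ballots ranking B above E: 18 − 10 = 8.
E wins the head-to-head 10–8.

E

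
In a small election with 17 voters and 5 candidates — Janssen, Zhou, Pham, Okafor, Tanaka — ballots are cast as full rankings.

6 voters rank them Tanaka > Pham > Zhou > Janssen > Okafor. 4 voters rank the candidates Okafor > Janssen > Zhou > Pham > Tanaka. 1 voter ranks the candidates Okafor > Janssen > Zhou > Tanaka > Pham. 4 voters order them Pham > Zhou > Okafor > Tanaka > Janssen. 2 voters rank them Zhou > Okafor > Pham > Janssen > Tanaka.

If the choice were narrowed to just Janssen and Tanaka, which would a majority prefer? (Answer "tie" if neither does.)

Tanaka

Ballots ranking Janssen above Tanaka: 4 + 1 + 2 = 7.
Ballots ranking Tanaka above Janssen: 17 − 7 = 10.
Tanaka wins the head-to-head 10–7.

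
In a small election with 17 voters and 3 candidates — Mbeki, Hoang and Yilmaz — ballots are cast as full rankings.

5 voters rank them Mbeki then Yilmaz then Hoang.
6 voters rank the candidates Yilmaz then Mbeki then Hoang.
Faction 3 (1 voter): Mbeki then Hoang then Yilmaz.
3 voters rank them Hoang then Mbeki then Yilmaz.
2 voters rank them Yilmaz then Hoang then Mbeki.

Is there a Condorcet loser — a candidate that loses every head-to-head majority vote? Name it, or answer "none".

Hoang

Pairwise majorities:
Mbeki vs Hoang: Mbeki wins 12–5.
Mbeki vs Yilmaz: Mbeki, 9–8.
Hoang–Yilmaz: Yilmaz 13–4.
Only Hoang has no wins; Hoang is the Condorcet loser.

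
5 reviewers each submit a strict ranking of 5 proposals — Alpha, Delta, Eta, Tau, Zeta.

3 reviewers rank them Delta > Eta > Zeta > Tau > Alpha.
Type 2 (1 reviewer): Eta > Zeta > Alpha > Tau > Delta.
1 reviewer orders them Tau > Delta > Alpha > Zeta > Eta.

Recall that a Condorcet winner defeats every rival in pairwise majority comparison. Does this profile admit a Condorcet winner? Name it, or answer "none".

Pairwise majorities:
Alpha vs Delta: Alpha is ranked higher on 1 ballot, Delta on 4. Delta wins 4–1.
Alpha vs Eta: 1 for Alpha, 4 for Eta — Eta by 4–1.
Alpha–Tau: Tau 4–1.
Alpha vs Zeta: Zeta wins 4–1.
Delta vs Eta: Delta is ranked higher on 3+1 = 4 ballots, Eta on 1. Delta wins 4–1.
Delta vs Tau: 3 for Delta, 2 for Tau — Delta by 3–2.
Delta vs Zeta: Delta, 4–1.
Eta vs Tau: Eta preferred on 3+1 = 4 ballots; Eta wins 4–1.
Eta vs Zeta: Eta preferred on 3+1 = 4 ballots; Eta wins 4–1.
Tau vs Zeta: Tau is ranked higher on 1 ballot, Zeta on 4. Zeta wins 4–1.
Only Delta has no losses; Delta is the Condorcet winner.

Delta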